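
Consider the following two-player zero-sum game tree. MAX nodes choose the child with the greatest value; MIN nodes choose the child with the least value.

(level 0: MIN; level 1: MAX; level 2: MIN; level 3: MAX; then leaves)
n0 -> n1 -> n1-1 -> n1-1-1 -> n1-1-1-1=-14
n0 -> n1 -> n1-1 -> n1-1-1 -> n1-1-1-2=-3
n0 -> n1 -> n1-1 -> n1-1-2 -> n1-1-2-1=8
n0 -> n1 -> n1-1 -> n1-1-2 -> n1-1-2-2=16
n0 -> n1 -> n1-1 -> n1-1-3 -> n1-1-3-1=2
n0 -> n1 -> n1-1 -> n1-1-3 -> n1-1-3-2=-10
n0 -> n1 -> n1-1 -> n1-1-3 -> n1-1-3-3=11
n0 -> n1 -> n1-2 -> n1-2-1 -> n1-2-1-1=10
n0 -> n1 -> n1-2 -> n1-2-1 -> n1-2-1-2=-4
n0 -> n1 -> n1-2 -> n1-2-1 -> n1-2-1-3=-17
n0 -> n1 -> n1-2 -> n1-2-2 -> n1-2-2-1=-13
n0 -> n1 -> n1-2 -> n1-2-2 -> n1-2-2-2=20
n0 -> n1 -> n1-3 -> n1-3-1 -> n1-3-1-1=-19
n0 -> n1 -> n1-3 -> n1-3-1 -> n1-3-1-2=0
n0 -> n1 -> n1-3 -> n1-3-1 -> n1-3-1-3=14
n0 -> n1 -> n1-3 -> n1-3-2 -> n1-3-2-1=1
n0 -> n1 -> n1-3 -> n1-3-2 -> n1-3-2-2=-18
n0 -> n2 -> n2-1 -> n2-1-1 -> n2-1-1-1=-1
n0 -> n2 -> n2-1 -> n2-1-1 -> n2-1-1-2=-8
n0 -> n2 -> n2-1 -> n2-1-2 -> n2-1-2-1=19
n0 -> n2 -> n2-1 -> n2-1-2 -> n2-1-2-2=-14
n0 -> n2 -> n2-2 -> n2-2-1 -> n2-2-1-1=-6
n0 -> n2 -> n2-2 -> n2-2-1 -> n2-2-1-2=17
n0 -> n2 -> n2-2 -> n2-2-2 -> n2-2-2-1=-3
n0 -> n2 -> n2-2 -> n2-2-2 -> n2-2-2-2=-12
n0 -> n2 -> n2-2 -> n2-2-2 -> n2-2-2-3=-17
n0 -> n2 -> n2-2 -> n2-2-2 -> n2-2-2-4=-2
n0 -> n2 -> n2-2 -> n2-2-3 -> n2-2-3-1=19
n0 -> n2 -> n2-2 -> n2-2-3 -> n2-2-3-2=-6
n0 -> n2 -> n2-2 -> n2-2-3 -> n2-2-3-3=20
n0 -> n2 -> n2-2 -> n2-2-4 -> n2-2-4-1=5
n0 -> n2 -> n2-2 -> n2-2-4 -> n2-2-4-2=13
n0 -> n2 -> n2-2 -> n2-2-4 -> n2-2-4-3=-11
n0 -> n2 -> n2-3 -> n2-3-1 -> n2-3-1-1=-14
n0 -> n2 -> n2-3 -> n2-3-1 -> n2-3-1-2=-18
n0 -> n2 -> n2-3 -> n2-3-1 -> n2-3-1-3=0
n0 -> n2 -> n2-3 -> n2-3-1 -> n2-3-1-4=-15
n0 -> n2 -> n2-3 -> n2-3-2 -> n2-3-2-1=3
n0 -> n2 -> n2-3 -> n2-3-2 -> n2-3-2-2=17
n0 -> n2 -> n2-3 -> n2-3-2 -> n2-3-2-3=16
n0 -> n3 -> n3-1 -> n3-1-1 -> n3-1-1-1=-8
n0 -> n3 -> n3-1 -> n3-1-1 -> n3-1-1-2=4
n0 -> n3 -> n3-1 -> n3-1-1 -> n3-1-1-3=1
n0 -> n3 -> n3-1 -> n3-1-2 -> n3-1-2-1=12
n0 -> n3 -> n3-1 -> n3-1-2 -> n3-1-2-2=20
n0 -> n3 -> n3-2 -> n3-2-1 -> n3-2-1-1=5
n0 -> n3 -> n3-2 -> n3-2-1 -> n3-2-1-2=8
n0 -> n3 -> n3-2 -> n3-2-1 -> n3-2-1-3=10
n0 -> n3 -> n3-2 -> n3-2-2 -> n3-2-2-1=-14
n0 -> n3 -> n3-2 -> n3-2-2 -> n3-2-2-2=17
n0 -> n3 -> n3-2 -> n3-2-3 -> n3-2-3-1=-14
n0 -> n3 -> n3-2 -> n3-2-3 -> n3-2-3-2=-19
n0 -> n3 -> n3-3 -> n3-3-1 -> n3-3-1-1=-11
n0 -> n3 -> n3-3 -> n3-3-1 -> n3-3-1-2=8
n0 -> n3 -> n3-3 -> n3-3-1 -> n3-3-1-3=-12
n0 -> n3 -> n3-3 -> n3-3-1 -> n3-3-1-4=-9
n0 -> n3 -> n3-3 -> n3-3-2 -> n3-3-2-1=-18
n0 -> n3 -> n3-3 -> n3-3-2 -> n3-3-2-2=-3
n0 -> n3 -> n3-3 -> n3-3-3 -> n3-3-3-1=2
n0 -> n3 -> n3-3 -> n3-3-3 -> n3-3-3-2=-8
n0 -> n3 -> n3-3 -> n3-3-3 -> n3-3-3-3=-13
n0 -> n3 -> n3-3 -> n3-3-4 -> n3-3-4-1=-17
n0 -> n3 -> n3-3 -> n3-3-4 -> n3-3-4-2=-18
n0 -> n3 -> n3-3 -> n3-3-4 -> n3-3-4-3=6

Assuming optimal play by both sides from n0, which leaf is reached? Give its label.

n2-3-1-3

n1-1-1 (MAX): max(-14, -3) = -3
n1-1-2 (MAX): max(8, 16) = 16
n1-1-3 (MAX): max(2, -10, 11) = 11
n1-1 (MIN): min(-3, 16, 11) = -3
n1-2-1 (MAX): max(10, -4, -17) = 10
n1-2-2 (MAX): max(-13, 20) = 20
n1-2 (MIN): min(10, 20) = 10
n1-3-1 (MAX): max(-19, 0, 14) = 14
n1-3-2 (MAX): max(1, -18) = 1
n1-3 (MIN): min(14, 1) = 1
n1 (MAX): max(-3, 10, 1) = 10
n2-1-1 (MAX): max(-1, -8) = -1
n2-1-2 (MAX): max(19, -14) = 19
n2-1 (MIN): min(-1, 19) = -1
n2-2-1 (MAX): max(-6, 17) = 17
n2-2-2 (MAX): max(-3, -12, -17, -2) = -2
n2-2-3 (MAX): max(19, -6, 20) = 20
n2-2-4 (MAX): max(5, 13, -11) = 13
n2-2 (MIN): min(17, -2, 20, 13) = -2
n2-3-1 (MAX): max(-14, -18, 0, -15) = 0
n2-3-2 (MAX): max(3, 17, 16) = 17
n2-3 (MIN): min(0, 17) = 0
n2 (MAX): max(-1, -2, 0) = 0
n3-1-1 (MAX): max(-8, 4, 1) = 4
n3-1-2 (MAX): max(12, 20) = 20
n3-1 (MIN): min(4, 20) = 4
n3-2-1 (MAX): max(5, 8, 10) = 10
n3-2-2 (MAX): max(-14, 17) = 17
n3-2-3 (MAX): max(-14, -19) = -14
n3-2 (MIN): min(10, 17, -14) = -14
n3-3-1 (MAX): max(-11, 8, -12, -9) = 8
n3-3-2 (MAX): max(-18, -3) = -3
n3-3-3 (MAX): max(2, -8, -13) = 2
n3-3-4 (MAX): max(-17, -18, 6) = 6
n3-3 (MIN): min(8, -3, 2, 6) = -3
n3 (MAX): max(4, -14, -3) = 4
n0 (MIN): min(10, 0, 4) = 0
At n0, MIN picks n2 (lowest: 0).
At n2, MAX picks n2-3 (highest: 0).
At n2-3, MIN picks n2-3-1 (lowest: 0).
At n2-3-1, MAX picks n2-3-1-3 (highest: 0).
Terminal value 0.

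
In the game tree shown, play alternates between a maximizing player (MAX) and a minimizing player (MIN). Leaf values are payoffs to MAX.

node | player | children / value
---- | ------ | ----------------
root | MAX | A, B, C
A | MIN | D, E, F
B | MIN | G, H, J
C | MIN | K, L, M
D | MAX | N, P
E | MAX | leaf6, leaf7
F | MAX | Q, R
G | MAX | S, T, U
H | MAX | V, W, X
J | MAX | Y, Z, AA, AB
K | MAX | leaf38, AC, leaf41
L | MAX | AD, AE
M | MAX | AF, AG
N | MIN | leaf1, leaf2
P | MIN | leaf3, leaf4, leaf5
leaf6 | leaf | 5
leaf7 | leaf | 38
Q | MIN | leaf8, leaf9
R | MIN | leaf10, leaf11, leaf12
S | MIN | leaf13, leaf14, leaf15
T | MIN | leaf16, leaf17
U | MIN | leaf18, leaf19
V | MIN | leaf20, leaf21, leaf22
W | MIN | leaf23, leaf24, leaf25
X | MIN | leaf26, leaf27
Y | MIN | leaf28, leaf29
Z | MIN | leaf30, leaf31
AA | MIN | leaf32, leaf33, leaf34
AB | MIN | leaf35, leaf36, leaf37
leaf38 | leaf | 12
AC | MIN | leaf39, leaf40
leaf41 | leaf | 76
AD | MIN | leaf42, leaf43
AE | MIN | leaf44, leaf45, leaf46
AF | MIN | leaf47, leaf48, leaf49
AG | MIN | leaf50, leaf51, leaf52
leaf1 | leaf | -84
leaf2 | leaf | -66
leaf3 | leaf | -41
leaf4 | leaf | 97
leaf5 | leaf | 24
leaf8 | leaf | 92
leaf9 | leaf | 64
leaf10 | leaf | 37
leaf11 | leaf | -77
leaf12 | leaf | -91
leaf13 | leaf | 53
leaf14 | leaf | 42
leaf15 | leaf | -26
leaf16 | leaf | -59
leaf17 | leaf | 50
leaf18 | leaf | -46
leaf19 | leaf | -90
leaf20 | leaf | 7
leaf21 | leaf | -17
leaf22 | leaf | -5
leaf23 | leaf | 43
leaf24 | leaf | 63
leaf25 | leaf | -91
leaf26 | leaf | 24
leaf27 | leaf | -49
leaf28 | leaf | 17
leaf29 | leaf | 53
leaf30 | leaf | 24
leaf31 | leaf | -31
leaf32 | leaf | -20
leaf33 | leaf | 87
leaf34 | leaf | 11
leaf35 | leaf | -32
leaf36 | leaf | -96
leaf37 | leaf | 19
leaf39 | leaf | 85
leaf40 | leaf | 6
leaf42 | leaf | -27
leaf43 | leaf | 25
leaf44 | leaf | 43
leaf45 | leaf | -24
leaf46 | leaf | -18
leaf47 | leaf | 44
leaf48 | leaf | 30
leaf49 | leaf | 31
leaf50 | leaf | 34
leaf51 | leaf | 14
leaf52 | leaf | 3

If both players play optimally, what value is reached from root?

-24

N (MIN): min(-84, -66) = -84
P (MIN): min(-41, 97, 24) = -41
D (MAX): max(-84, -41) = -41
E (MAX): max(5, 38) = 38
Q (MIN): min(92, 64) = 64
R (MIN): min(37, -77, -91) = -91
F (MAX): max(64, -91) = 64
A (MIN): min(-41, 38, 64) = -41
S (MIN): min(53, 42, -26) = -26
T (MIN): min(-59, 50) = -59
U (MIN): min(-46, -90) = -90
G (MAX): max(-26, -59, -90) = -26
V (MIN): min(7, -17, -5) = -17
W (MIN): min(43, 63, -91) = -91
X (MIN): min(24, -49) = -49
H (MAX): max(-17, -91, -49) = -17
Y (MIN): min(17, 53) = 17
Z (MIN): min(24, -31) = -31
AA (MIN): min(-20, 87, 11) = -20
AB (MIN): min(-32, -96, 19) = -96
J (MAX): max(17, -31, -20, -96) = 17
B (MIN): min(-26, -17, 17) = -26
AC (MIN): min(85, 6) = 6
K (MAX): max(12, 6, 76) = 76
AD (MIN): min(-27, 25) = -27
AE (MIN): min(43, -24, -18) = -24
L (MAX): max(-27, -24) = -24
AF (MIN): min(44, 30, 31) = 30
AG (MIN): min(34, 14, 3) = 3
M (MAX): max(30, 3) = 30
C (MIN): min(76, -24, 30) = -24
root (MAX): max(-41, -26, -24) = -24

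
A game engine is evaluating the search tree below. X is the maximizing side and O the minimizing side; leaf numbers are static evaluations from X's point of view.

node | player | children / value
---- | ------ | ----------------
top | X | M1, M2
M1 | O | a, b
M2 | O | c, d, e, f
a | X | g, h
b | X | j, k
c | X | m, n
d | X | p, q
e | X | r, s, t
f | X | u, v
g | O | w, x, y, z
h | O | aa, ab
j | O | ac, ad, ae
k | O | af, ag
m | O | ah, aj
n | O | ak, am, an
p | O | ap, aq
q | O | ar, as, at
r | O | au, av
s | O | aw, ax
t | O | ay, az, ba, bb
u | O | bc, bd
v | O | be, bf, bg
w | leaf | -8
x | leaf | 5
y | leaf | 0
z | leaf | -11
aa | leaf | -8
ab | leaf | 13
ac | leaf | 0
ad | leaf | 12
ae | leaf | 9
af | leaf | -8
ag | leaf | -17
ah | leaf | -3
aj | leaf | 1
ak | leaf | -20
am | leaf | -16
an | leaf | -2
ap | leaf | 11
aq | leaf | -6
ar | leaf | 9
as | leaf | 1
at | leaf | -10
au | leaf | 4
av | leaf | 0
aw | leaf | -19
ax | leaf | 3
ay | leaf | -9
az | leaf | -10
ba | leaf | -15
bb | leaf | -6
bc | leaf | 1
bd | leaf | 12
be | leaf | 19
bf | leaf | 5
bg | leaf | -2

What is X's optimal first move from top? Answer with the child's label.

M2

g (O): min(-8, 5, 0, -11) = -11
h (O): min(-8, 13) = -8
a (X): max(-11, -8) = -8
j (O): min(0, 12, 9) = 0
k (O): min(-8, -17) = -17
b (X): max(0, -17) = 0
M1 (O): min(-8, 0) = -8
m (O): min(-3, 1) = -3
n (O): min(-20, -16, -2) = -20
c (X): max(-3, -20) = -3
p (O): min(11, -6) = -6
q (O): min(9, 1, -10) = -10
d (X): max(-6, -10) = -6
r (O): min(4, 0) = 0
s (O): min(-19, 3) = -19
t (O): min(-9, -10, -15, -6) = -15
e (X): max(0, -19, -15) = 0
u (O): min(1, 12) = 1
v (O): min(19, 5, -2) = -2
f (X): max(1, -2) = 1
M2 (O): min(-3, -6, 0, 1) = -6
top (X): max(-8, -6) = -6
X at top wants the highest of {M1=-8, M2=-6}, so chooses M2.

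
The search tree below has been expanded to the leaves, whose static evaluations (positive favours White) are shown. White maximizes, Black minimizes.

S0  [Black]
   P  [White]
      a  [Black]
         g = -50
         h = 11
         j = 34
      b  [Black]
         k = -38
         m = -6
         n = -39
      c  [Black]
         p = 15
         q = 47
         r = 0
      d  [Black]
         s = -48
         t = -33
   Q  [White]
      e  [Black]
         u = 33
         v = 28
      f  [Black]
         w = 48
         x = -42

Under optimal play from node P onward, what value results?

a (Black): min(-50, 11, 34) = -50
b (Black): min(-38, -6, -39) = -39
c (Black): min(15, 47, 0) = 0
d (Black): min(-48, -33) = -48
P (White): max(-50, -39, 0, -48) = 0

0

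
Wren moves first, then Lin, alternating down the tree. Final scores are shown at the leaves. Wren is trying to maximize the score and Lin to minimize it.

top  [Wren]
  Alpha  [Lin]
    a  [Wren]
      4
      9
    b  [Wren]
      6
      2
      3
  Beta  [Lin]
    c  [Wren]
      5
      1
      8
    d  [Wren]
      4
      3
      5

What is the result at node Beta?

c (Wren): max(5, 1, 8) = 8
d (Wren): max(4, 3, 5) = 5
Beta (Lin): min(8, 5) = 5

5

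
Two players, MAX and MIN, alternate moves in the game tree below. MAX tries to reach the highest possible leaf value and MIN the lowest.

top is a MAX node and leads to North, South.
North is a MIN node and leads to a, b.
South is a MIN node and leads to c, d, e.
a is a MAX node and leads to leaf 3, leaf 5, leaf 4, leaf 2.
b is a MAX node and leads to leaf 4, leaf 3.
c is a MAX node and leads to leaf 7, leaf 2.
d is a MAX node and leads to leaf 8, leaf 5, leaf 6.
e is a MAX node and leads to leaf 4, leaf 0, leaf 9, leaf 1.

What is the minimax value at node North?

a (MAX): max(3, 5, 4, 2) = 5
b (MAX): max(4, 3) = 4
North (MIN): min(5, 4) = 4

4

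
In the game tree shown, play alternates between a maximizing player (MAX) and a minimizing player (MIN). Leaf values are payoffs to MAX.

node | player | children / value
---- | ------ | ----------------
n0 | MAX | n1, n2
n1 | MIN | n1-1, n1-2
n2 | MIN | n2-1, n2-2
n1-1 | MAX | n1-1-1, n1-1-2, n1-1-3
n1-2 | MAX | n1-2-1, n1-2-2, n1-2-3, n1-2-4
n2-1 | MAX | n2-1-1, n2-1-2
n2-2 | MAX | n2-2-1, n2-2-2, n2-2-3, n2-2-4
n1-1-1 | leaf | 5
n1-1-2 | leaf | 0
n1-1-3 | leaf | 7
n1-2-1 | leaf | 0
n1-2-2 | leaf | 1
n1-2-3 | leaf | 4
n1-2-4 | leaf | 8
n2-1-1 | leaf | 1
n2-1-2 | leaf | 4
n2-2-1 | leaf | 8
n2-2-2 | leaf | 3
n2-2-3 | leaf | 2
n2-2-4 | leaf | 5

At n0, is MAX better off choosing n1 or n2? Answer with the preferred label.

n1

n1-1 (MAX): max(5, 0, 7) = 7
n1-2 (MAX): max(0, 1, 4, 8) = 8
n1 (MIN): min(7, 8) = 7
n2-1 (MAX): max(1, 4) = 4
n2-2 (MAX): max(8, 3, 2, 5) = 8
n2 (MIN): min(4, 8) = 4
MAX prefers the higher value; n1=7, n2=4. n1 is better since 7 > 4.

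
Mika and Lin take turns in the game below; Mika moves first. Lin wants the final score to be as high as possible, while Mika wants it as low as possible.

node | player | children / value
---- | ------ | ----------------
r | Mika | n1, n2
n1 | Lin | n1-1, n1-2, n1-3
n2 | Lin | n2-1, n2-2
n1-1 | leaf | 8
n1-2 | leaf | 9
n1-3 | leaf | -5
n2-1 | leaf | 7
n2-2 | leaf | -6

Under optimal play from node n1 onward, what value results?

9

n1 (Lin): max(8, 9, -5) = 9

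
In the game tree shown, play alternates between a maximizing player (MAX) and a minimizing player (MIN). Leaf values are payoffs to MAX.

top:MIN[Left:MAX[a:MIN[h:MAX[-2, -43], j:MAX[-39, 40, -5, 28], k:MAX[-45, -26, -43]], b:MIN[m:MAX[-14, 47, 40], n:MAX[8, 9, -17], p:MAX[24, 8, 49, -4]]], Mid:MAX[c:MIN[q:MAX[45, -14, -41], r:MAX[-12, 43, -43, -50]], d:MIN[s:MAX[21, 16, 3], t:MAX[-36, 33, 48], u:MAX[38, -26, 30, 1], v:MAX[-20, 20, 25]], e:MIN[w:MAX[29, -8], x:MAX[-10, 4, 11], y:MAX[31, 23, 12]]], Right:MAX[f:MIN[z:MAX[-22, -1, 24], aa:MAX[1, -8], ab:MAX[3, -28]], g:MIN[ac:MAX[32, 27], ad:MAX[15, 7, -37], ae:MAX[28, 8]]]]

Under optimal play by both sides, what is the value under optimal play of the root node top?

9

h (MAX): max(-2, -43) = -2
j (MAX): max(-39, 40, -5, 28) = 40
k (MAX): max(-45, -26, -43) = -26
a (MIN): min(-2, 40, -26) = -26
m (MAX): max(-14, 47, 40) = 47
n (MAX): max(8, 9, -17) = 9
p (MAX): max(24, 8, 49, -4) = 49
b (MIN): min(47, 9, 49) = 9
Left (MAX): max(-26, 9) = 9
q (MAX): max(45, -14, -41) = 45
r (MAX): max(-12, 43, -43, -50) = 43
c (MIN): min(45, 43) = 43
s (MAX): max(21, 16, 3) = 21
t (MAX): max(-36, 33, 48) = 48
u (MAX): max(38, -26, 30, 1) = 38
v (MAX): max(-20, 20, 25) = 25
d (MIN): min(21, 48, 38, 25) = 21
w (MAX): max(29, -8) = 29
x (MAX): max(-10, 4, 11) = 11
y (MAX): max(31, 23, 12) = 31
e (MIN): min(29, 11, 31) = 11
Mid (MAX): max(43, 21, 11) = 43
z (MAX): max(-22, -1, 24) = 24
aa (MAX): max(1, -8) = 1
ab (MAX): max(3, -28) = 3
f (MIN): min(24, 1, 3) = 1
ac (MAX): max(32, 27) = 32
ad (MAX): max(15, 7, -37) = 15
ae (MAX): max(28, 8) = 28
g (MIN): min(32, 15, 28) = 15
Right (MAX): max(1, 15) = 15
top (MIN): min(9, 43, 15) = 9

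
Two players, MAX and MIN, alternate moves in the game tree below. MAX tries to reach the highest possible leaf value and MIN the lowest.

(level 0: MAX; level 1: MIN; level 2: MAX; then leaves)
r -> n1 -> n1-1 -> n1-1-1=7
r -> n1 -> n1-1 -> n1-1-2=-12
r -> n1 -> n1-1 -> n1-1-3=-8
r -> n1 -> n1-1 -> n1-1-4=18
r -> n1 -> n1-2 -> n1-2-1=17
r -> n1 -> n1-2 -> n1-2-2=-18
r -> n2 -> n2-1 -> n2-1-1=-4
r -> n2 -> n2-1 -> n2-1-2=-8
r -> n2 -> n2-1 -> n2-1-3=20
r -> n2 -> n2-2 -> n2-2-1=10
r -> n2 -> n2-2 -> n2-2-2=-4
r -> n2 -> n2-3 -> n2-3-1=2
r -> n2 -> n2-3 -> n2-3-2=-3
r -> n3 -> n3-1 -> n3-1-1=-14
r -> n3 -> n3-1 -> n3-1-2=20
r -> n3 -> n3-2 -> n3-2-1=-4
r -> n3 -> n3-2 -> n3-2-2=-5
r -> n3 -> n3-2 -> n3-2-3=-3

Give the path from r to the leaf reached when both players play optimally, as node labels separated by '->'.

r -> n1 -> n1-2 -> n1-2-1

n1-1 (MAX): max(7, -12, -8, 18) = 18
n1-2 (MAX): max(17, -18) = 17
n1 (MIN): min(18, 17) = 17
n2-1 (MAX): max(-4, -8, 20) = 20
n2-2 (MAX): max(10, -4) = 10
n2-3 (MAX): max(2, -3) = 2
n2 (MIN): min(20, 10, 2) = 2
n3-1 (MAX): max(-14, 20) = 20
n3-2 (MAX): max(-4, -5, -3) = -3
n3 (MIN): min(20, -3) = -3
r (MAX): max(17, 2, -3) = 17
At r, MAX picks n1 (highest: 17).
At n1, MIN picks n1-2 (lowest: 17).
At n1-2, MAX picks n1-2-1 (highest: 17).
Terminal value 17.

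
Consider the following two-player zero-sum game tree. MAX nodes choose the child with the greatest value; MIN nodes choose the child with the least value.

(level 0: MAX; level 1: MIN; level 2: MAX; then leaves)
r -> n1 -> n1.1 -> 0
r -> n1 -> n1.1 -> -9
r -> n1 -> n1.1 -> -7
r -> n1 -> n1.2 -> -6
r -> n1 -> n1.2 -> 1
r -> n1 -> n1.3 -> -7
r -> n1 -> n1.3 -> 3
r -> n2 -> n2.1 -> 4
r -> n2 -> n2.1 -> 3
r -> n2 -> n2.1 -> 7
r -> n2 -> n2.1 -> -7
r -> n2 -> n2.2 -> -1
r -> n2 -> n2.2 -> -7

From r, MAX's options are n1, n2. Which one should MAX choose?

n1.1 (MAX): max(0, -9, -7) = 0
n1.2 (MAX): max(-6, 1) = 1
n1.3 (MAX): max(-7, 3) = 3
n1 (MIN): min(0, 1, 3) = 0
n2.1 (MAX): max(4, 3, 7, -7) = 7
n2.2 (MAX): max(-1, -7) = -1
n2 (MIN): min(7, -1) = -1
r (MAX): max(0, -1) = 0
MAX at r wants the highest of {n1=0, n2=-1}, so chooses n1.

n1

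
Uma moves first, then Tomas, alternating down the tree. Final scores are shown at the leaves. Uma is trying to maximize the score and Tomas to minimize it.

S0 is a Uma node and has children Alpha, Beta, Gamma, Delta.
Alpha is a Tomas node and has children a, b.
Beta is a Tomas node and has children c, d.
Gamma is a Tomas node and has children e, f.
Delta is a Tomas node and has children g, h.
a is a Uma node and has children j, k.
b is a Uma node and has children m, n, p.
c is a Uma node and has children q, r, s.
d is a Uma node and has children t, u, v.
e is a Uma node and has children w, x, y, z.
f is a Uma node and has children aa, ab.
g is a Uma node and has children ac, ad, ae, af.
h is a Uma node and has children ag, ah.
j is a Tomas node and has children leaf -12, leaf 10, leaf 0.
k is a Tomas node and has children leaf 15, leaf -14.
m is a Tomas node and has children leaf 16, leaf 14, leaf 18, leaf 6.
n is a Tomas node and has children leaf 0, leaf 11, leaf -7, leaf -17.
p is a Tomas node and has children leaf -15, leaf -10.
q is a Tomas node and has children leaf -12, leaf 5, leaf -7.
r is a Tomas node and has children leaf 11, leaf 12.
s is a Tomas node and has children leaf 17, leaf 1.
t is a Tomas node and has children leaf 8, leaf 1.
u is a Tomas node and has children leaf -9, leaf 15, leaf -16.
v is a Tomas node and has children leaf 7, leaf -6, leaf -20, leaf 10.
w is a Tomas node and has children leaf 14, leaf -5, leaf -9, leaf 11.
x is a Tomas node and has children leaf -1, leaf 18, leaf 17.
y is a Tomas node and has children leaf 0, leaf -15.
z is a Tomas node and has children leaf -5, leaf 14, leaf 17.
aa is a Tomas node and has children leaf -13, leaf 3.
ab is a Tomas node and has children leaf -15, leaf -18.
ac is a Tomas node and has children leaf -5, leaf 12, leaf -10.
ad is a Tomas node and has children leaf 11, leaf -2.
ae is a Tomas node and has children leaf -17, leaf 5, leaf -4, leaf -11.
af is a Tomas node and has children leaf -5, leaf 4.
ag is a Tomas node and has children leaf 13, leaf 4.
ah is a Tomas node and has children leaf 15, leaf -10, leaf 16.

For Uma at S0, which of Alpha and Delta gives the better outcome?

Delta

j (Tomas): min(-12, 10, 0) = -12
k (Tomas): min(15, -14) = -14
a (Uma): max(-12, -14) = -12
m (Tomas): min(16, 14, 18, 6) = 6
n (Tomas): min(0, 11, -7, -17) = -17
p (Tomas): min(-15, -10) = -15
b (Uma): max(6, -17, -15) = 6
Alpha (Tomas): min(-12, 6) = -12
ac (Tomas): min(-5, 12, -10) = -10
ad (Tomas): min(11, -2) = -2
ae (Tomas): min(-17, 5, -4, -11) = -17
af (Tomas): min(-5, 4) = -5
g (Uma): max(-10, -2, -17, -5) = -2
ag (Tomas): min(13, 4) = 4
ah (Tomas): min(15, -10, 16) = -10
h (Uma): max(4, -10) = 4
Delta (Tomas): min(-2, 4) = -2
Uma prefers the higher value; Alpha=-12, Delta=-2. Delta is better since -2 > -12.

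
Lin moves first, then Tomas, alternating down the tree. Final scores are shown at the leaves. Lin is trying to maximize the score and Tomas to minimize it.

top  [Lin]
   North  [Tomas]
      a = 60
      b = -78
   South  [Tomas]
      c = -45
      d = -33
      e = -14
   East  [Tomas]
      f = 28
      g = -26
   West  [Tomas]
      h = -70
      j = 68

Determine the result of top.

North (Tomas): min(60, -78) = -78
South (Tomas): min(-45, -33, -14) = -45
East (Tomas): min(28, -26) = -26
West (Tomas): min(-70, 68) = -70
top (Lin): max(-78, -45, -26, -70) = -26

-26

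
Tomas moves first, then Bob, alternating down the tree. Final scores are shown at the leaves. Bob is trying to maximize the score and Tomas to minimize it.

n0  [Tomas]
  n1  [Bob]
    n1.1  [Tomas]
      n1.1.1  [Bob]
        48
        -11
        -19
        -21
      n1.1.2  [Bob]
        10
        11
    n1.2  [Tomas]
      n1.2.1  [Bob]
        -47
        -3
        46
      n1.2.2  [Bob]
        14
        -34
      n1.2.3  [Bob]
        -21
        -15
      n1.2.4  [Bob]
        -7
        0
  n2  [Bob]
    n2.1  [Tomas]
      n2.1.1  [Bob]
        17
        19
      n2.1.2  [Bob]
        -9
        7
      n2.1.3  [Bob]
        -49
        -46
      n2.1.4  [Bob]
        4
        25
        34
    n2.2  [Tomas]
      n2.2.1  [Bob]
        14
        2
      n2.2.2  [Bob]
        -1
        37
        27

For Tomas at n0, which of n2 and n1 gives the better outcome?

n1

n2.1.1 (Bob): max(17, 19) = 19
n2.1.2 (Bob): max(-9, 7) = 7
n2.1.3 (Bob): max(-49, -46) = -46
n2.1.4 (Bob): max(4, 25, 34) = 34
n2.1 (Tomas): min(19, 7, -46, 34) = -46
n2.2.1 (Bob): max(14, 2) = 14
n2.2.2 (Bob): max(-1, 37, 27) = 37
n2.2 (Tomas): min(14, 37) = 14
n2 (Bob): max(-46, 14) = 14
n1.1.1 (Bob): max(48, -11, -19, -21) = 48
n1.1.2 (Bob): max(10, 11) = 11
n1.1 (Tomas): min(48, 11) = 11
n1.2.1 (Bob): max(-47, -3, 46) = 46
n1.2.2 (Bob): max(14, -34) = 14
n1.2.3 (Bob): max(-21, -15) = -15
n1.2.4 (Bob): max(-7, 0) = 0
n1.2 (Tomas): min(46, 14, -15, 0) = -15
n1 (Bob): max(11, -15) = 11
Tomas prefers the lower value; n2=14, n1=11. n1 is better since 11 < 14.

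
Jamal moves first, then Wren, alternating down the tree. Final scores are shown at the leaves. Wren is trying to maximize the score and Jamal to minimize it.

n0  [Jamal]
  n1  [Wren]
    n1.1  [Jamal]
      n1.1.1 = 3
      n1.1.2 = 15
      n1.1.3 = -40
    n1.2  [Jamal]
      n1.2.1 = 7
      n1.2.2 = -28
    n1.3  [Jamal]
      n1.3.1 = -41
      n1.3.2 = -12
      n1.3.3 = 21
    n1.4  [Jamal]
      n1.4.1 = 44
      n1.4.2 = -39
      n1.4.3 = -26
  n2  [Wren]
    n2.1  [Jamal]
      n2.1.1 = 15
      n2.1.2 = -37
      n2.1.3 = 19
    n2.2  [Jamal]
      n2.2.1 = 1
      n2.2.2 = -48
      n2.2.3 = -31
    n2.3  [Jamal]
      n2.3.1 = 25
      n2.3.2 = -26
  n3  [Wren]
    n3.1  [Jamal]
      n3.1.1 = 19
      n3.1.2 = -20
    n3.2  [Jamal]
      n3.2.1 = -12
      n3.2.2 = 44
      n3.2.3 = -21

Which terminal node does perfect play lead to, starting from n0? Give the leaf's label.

n1.2.2

n1.1 (Jamal): min(3, 15, -40) = -40
n1.2 (Jamal): min(7, -28) = -28
n1.3 (Jamal): min(-41, -12, 21) = -41
n1.4 (Jamal): min(44, -39, -26) = -39
n1 (Wren): max(-40, -28, -41, -39) = -28
n2.1 (Jamal): min(15, -37, 19) = -37
n2.2 (Jamal): min(1, -48, -31) = -48
n2.3 (Jamal): min(25, -26) = -26
n2 (Wren): max(-37, -48, -26) = -26
n3.1 (Jamal): min(19, -20) = -20
n3.2 (Jamal): min(-12, 44, -21) = -21
n3 (Wren): max(-20, -21) = -20
n0 (Jamal): min(-28, -26, -20) = -28
At n0, Jamal picks n1 (lowest: -28).
At n1, Wren picks n1.2 (highest: -28).
At n1.2, Jamal picks n1.2.2 (lowest: -28).
Terminal value -28.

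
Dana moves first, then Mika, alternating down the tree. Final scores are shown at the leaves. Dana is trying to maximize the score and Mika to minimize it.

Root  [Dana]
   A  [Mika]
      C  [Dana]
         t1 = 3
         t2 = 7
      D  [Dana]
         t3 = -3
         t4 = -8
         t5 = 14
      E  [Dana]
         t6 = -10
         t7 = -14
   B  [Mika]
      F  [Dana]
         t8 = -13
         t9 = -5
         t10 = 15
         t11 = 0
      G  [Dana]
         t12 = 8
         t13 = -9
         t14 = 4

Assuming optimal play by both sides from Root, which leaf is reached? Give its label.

t12

C (Dana): max(3, 7) = 7
D (Dana): max(-3, -8, 14) = 14
E (Dana): max(-10, -14) = -10
A (Mika): min(7, 14, -10) = -10
F (Dana): max(-13, -5, 15, 0) = 15
G (Dana): max(8, -9, 4) = 8
B (Mika): min(15, 8) = 8
Root (Dana): max(-10, 8) = 8
At Root, Dana picks B (highest: 8).
At B, Mika picks G (lowest: 8).
At G, Dana picks t12 (highest: 8).
Terminal value 8.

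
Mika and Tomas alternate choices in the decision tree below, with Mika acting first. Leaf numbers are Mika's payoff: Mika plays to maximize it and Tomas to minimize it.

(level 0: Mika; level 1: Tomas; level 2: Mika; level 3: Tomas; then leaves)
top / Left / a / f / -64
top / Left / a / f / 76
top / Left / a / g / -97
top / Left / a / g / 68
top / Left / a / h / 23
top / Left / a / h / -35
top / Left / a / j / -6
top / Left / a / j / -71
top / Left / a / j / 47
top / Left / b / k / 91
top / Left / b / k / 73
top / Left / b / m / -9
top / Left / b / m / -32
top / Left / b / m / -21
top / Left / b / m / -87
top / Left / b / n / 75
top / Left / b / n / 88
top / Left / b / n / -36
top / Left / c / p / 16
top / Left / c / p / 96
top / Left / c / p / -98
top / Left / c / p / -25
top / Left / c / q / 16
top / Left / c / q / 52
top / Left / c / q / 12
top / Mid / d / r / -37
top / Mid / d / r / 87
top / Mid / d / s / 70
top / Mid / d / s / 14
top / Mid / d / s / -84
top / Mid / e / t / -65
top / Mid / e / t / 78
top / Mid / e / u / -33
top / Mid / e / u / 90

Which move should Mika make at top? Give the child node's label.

f (Tomas): min(-64, 76) = -64
g (Tomas): min(-97, 68) = -97
h (Tomas): min(23, -35) = -35
j (Tomas): min(-6, -71, 47) = -71
a (Mika): max(-64, -97, -35, -71) = -35
k (Tomas): min(91, 73) = 73
m (Tomas): min(-9, -32, -21, -87) = -87
n (Tomas): min(75, 88, -36) = -36
b (Mika): max(73, -87, -36) = 73
p (Tomas): min(16, 96, -98, -25) = -98
q (Tomas): min(16, 52, 12) = 12
c (Mika): max(-98, 12) = 12
Left (Tomas): min(-35, 73, 12) = -35
r (Tomas): min(-37, 87) = -37
s (Tomas): min(70, 14, -84) = -84
d (Mika): max(-37, -84) = -37
t (Tomas): min(-65, 78) = -65
u (Tomas): min(-33, 90) = -33
e (Mika): max(-65, -33) = -33
Mid (Tomas): min(-37, -33) = -37
top (Mika): max(-35, -37) = -35
Mika at top wants the highest of {Left=-35, Mid=-37}, so chooses Left.

Left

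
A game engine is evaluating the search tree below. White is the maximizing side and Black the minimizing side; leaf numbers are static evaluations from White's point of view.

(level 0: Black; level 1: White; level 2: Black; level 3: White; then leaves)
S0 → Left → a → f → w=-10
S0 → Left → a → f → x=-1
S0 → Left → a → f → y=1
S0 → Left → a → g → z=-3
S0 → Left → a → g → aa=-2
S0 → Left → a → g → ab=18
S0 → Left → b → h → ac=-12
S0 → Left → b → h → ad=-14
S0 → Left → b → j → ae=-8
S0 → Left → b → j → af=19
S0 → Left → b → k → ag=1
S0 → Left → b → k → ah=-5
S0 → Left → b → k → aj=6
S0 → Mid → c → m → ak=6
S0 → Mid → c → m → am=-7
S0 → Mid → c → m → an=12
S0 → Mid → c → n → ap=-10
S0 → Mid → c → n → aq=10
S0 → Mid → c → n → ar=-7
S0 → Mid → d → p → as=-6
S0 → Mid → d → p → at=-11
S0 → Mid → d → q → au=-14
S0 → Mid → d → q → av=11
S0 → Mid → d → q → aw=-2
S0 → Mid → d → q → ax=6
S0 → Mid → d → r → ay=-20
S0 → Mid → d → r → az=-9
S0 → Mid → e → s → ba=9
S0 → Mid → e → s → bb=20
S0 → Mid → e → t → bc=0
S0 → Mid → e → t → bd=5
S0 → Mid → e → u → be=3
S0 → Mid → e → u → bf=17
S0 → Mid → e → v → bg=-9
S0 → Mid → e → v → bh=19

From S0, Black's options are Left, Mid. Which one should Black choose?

Left

f (White): max(-10, -1, 1) = 1
g (White): max(-3, -2, 18) = 18
a (Black): min(1, 18) = 1
h (White): max(-12, -14) = -12
j (White): max(-8, 19) = 19
k (White): max(1, -5, 6) = 6
b (Black): min(-12, 19, 6) = -12
Left (White): max(1, -12) = 1
m (White): max(6, -7, 12) = 12
n (White): max(-10, 10, -7) = 10
c (Black): min(12, 10) = 10
p (White): max(-6, -11) = -6
q (White): max(-14, 11, -2, 6) = 11
r (White): max(-20, -9) = -9
d (Black): min(-6, 11, -9) = -9
s (White): max(9, 20) = 20
t (White): max(0, 5) = 5
u (White): max(3, 17) = 17
v (White): max(-9, 19) = 19
e (Black): min(20, 5, 17, 19) = 5
Mid (White): max(10, -9, 5) = 10
S0 (Black): min(1, 10) = 1
Black at S0 wants the lowest of {Left=1, Mid=10}, so chooses Left.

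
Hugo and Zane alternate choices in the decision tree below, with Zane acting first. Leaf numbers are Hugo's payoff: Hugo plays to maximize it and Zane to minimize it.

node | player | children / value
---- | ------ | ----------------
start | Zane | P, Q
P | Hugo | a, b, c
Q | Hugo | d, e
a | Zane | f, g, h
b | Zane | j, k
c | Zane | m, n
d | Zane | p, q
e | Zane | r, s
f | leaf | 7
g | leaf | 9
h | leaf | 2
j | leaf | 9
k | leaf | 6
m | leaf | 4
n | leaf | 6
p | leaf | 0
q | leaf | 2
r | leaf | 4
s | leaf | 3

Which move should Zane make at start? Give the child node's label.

a (Zane): min(7, 9, 2) = 2
b (Zane): min(9, 6) = 6
c (Zane): min(4, 6) = 4
P (Hugo): max(2, 6, 4) = 6
d (Zane): min(0, 2) = 0
e (Zane): min(4, 3) = 3
Q (Hugo): max(0, 3) = 3
start (Zane): min(6, 3) = 3
Zane at start wants the lowest of {P=6, Q=3}, so chooses Q.

Q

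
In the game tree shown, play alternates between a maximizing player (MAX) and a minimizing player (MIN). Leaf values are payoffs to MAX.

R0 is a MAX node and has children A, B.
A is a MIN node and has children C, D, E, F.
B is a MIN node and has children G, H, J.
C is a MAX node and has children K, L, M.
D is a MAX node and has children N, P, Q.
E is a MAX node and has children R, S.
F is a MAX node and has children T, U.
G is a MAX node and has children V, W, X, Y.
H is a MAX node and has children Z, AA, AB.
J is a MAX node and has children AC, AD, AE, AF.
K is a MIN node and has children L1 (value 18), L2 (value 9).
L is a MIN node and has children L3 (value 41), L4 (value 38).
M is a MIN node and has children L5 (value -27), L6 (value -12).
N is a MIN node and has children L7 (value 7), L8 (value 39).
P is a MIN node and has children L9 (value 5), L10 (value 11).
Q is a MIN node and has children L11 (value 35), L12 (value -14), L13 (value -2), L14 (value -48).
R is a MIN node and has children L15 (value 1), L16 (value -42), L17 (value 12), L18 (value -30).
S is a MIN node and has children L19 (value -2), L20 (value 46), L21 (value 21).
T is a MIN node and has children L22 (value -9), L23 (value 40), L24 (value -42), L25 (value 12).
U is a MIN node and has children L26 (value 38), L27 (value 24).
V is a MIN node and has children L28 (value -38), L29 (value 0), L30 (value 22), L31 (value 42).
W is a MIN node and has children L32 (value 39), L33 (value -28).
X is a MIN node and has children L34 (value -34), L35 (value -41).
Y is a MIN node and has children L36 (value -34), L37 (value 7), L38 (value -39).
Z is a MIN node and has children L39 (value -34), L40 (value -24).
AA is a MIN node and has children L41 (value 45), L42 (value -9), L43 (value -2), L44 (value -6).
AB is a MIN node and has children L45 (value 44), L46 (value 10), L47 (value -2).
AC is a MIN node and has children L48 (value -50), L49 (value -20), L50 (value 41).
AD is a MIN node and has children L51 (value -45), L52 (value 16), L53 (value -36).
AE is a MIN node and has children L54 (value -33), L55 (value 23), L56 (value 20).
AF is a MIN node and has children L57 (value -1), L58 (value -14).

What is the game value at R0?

K (MIN): min(18, 9) = 9
L (MIN): min(41, 38) = 38
M (MIN): min(-27, -12) = -27
C (MAX): max(9, 38, -27) = 38
N (MIN): min(7, 39) = 7
P (MIN): min(5, 11) = 5
Q (MIN): min(35, -14, -2, -48) = -48
D (MAX): max(7, 5, -48) = 7
R (MIN): min(1, -42, 12, -30) = -42
S (MIN): min(-2, 46, 21) = -2
E (MAX): max(-42, -2) = -2
T (MIN): min(-9, 40, -42, 12) = -42
U (MIN): min(38, 24) = 24
F (MAX): max(-42, 24) = 24
A (MIN): min(38, 7, -2, 24) = -2
V (MIN): min(-38, 0, 22, 42) = -38
W (MIN): min(39, -28) = -28
X (MIN): min(-34, -41) = -41
Y (MIN): min(-34, 7, -39) = -39
G (MAX): max(-38, -28, -41, -39) = -28
Z (MIN): min(-34, -24) = -34
AA (MIN): min(45, -9, -2, -6) = -9
AB (MIN): min(44, 10, -2) = -2
H (MAX): max(-34, -9, -2) = -2
AC (MIN): min(-50, -20, 41) = -50
AD (MIN): min(-45, 16, -36) = -45
AE (MIN): min(-33, 23, 20) = -33
AF (MIN): min(-1, -14) = -14
J (MAX): max(-50, -45, -33, -14) = -14
B (MIN): min(-28, -2, -14) = -28
R0 (MAX): max(-2, -28) = -2

-2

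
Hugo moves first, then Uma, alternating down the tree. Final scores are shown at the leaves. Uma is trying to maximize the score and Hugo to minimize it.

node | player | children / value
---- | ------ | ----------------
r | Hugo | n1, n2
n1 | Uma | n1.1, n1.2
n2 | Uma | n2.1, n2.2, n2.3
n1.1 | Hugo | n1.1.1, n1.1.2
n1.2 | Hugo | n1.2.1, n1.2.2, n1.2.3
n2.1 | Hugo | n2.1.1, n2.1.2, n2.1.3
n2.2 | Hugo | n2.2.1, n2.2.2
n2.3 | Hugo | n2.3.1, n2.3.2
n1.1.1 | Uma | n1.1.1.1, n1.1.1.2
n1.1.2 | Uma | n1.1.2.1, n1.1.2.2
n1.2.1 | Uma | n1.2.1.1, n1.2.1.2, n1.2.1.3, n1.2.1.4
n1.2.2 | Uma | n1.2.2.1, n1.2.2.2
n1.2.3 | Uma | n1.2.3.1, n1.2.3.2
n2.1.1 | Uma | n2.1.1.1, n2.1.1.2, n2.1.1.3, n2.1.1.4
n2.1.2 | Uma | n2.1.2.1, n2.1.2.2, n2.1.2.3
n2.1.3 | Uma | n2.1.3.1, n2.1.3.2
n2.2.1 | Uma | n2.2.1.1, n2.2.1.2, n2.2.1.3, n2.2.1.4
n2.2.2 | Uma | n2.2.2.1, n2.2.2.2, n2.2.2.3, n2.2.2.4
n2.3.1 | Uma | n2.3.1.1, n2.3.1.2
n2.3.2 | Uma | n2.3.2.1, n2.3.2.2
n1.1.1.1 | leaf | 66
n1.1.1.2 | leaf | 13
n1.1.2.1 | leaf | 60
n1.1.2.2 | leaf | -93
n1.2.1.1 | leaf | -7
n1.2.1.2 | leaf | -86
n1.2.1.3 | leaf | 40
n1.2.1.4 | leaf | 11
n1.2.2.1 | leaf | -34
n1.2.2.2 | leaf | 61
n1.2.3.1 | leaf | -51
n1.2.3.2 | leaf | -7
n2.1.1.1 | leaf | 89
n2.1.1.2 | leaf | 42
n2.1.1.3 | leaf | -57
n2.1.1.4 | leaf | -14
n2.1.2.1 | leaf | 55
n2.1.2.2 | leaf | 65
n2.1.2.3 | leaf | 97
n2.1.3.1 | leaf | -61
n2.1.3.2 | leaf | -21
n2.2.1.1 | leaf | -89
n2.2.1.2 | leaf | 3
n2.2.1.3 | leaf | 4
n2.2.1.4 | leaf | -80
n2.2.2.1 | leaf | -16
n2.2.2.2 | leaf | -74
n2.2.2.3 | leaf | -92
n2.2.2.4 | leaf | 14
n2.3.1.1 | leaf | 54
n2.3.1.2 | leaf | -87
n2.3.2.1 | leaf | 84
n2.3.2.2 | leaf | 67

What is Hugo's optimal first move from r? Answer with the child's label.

n2

n1.1.1 (Uma): max(66, 13) = 66
n1.1.2 (Uma): max(60, -93) = 60
n1.1 (Hugo): min(66, 60) = 60
n1.2.1 (Uma): max(-7, -86, 40, 11) = 40
n1.2.2 (Uma): max(-34, 61) = 61
n1.2.3 (Uma): max(-51, -7) = -7
n1.2 (Hugo): min(40, 61, -7) = -7
n1 (Uma): max(60, -7) = 60
n2.1.1 (Uma): max(89, 42, -57, -14) = 89
n2.1.2 (Uma): max(55, 65, 97) = 97
n2.1.3 (Uma): max(-61, -21) = -21
n2.1 (Hugo): min(89, 97, -21) = -21
n2.2.1 (Uma): max(-89, 3, 4, -80) = 4
n2.2.2 (Uma): max(-16, -74, -92, 14) = 14
n2.2 (Hugo): min(4, 14) = 4
n2.3.1 (Uma): max(54, -87) = 54
n2.3.2 (Uma): max(84, 67) = 84
n2.3 (Hugo): min(54, 84) = 54
n2 (Uma): max(-21, 4, 54) = 54
r (Hugo): min(60, 54) = 54
Hugo at r wants the lowest of {n1=60, n2=54}, so chooses n2.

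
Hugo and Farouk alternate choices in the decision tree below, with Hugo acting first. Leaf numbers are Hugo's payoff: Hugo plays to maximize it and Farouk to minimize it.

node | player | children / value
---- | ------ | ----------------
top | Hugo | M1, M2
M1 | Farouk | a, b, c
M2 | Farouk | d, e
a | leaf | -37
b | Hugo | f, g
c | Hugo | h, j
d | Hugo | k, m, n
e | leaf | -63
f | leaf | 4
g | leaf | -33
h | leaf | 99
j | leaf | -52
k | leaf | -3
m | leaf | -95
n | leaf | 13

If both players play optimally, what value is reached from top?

b (Hugo): max(4, -33) = 4
c (Hugo): max(99, -52) = 99
M1 (Farouk): min(-37, 4, 99) = -37
d (Hugo): max(-3, -95, 13) = 13
M2 (Farouk): min(13, -63) = -63
top (Hugo): max(-37, -63) = -37

-37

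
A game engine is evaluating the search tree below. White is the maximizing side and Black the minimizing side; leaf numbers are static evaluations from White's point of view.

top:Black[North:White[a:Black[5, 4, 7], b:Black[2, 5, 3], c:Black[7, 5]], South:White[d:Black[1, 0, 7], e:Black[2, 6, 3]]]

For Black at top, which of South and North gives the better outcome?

d (Black): min(1, 0, 7) = 0
e (Black): min(2, 6, 3) = 2
South (White): max(0, 2) = 2
a (Black): min(5, 4, 7) = 4
b (Black): min(2, 5, 3) = 2
c (Black): min(7, 5) = 5
North (White): max(4, 2, 5) = 5
Black prefers the lower value; South=2, North=5. South is better since 2 < 5.

South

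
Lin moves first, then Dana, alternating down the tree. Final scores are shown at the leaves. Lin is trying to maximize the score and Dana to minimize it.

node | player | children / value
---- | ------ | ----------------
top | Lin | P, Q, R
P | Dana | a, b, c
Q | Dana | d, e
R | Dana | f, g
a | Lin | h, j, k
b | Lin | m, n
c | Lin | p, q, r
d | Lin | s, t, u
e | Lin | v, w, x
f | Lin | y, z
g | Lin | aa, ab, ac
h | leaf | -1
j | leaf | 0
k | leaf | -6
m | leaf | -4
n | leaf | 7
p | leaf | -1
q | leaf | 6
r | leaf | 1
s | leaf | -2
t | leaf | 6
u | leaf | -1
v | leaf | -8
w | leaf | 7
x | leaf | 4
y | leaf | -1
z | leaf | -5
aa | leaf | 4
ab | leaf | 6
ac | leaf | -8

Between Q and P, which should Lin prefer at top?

d (Lin): max(-2, 6, -1) = 6
e (Lin): max(-8, 7, 4) = 7
Q (Dana): min(6, 7) = 6
a (Lin): max(-1, 0, -6) = 0
b (Lin): max(-4, 7) = 7
c (Lin): max(-1, 6, 1) = 6
P (Dana): min(0, 7, 6) = 0
Lin prefers the higher value; Q=6, P=0. Q is better since 6 > 0.

Q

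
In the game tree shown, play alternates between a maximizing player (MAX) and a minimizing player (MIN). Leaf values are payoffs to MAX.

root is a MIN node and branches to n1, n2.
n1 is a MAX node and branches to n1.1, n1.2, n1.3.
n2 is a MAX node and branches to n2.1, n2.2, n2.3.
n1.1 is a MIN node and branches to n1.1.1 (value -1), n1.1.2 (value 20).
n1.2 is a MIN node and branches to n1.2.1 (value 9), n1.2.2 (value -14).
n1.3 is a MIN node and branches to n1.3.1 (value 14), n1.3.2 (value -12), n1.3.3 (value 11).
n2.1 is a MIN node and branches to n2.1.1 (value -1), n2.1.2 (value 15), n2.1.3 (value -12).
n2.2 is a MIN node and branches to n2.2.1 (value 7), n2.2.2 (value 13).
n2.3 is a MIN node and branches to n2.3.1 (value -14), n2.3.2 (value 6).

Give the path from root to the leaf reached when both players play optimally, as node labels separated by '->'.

n1.1 (MIN): min(-1, 20) = -1
n1.2 (MIN): min(9, -14) = -14
n1.3 (MIN): min(14, -12, 11) = -12
n1 (MAX): max(-1, -14, -12) = -1
n2.1 (MIN): min(-1, 15, -12) = -12
n2.2 (MIN): min(7, 13) = 7
n2.3 (MIN): min(-14, 6) = -14
n2 (MAX): max(-12, 7, -14) = 7
root (MIN): min(-1, 7) = -1
At root, MIN picks n1 (lowest: -1).
At n1, MAX picks n1.1 (highest: -1).
At n1.1, MIN picks n1.1.1 (lowest: -1).
Terminal value -1.

root -> n1 -> n1.1 -> n1.1.1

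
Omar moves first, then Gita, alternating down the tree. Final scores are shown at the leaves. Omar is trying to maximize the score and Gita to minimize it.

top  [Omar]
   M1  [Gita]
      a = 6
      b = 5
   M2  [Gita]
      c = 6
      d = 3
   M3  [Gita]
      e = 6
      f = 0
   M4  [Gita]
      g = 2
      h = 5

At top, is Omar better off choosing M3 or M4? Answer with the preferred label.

M3 (Gita): min(6, 0) = 0
M4 (Gita): min(2, 5) = 2
Omar prefers the higher value; M3=0, M4=2. M4 is better since 2 > 0.

M4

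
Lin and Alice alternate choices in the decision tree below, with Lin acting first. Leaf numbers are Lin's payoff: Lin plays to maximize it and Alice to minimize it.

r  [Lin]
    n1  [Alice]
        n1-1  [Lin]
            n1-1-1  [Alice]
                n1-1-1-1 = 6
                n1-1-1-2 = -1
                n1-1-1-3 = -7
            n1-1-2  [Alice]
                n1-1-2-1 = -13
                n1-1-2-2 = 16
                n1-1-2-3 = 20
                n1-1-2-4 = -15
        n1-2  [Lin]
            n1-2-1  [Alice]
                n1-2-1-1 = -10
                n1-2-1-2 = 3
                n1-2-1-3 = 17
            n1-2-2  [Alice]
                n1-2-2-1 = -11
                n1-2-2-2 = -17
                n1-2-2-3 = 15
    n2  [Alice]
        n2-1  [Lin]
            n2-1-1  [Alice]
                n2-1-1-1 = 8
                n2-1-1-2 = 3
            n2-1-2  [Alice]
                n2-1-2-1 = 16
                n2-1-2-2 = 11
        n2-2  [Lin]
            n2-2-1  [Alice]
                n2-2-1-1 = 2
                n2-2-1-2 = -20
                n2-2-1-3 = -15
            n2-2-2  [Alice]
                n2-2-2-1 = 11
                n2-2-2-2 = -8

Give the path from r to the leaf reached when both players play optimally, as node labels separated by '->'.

r -> n2 -> n2-2 -> n2-2-2 -> n2-2-2-2

n1-1-1 (Alice): min(6, -1, -7) = -7
n1-1-2 (Alice): min(-13, 16, 20, -15) = -15
n1-1 (Lin): max(-7, -15) = -7
n1-2-1 (Alice): min(-10, 3, 17) = -10
n1-2-2 (Alice): min(-11, -17, 15) = -17
n1-2 (Lin): max(-10, -17) = -10
n1 (Alice): min(-7, -10) = -10
n2-1-1 (Alice): min(8, 3) = 3
n2-1-2 (Alice): min(16, 11) = 11
n2-1 (Lin): max(3, 11) = 11
n2-2-1 (Alice): min(2, -20, -15) = -20
n2-2-2 (Alice): min(11, -8) = -8
n2-2 (Lin): max(-20, -8) = -8
n2 (Alice): min(11, -8) = -8
r (Lin): max(-10, -8) = -8
At r, Lin picks n2 (highest: -8).
At n2, Alice picks n2-2 (lowest: -8).
At n2-2, Lin picks n2-2-2 (highest: -8).
At n2-2-2, Alice picks n2-2-2-2 (lowest: -8).
Terminal value -8.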